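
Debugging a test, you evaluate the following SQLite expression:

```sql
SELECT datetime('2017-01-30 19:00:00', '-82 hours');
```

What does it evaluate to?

-82 hours from 2017-01-30 19:00:00 is 2017-01-27 09:00:00 (crosses midnight).

2017-01-27 09:00:00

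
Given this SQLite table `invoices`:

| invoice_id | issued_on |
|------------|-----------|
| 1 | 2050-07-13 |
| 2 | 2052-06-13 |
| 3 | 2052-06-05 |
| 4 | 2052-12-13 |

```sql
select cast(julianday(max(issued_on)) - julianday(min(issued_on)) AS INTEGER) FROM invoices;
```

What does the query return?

884

MIN = 2050-07-13, MAX = 2052-12-13.
18 days remain in July 2050 after the 13th (31 − 13).
Full months from August 2050 through November 2052 contribute their day counts.
Then 13 days into December 2052.
Total: 18 + 31 + 30 + 31 + 30 + 31 + 31 + 28 + 31 + 30 + 31 + 30 + 31 + 31 + 30 + 31 + 30 + 31 + 31 + 29 + 31 + 30 + 31 + 30 + 31 + 31 + 30 + 31 + 30 + 13 = 884.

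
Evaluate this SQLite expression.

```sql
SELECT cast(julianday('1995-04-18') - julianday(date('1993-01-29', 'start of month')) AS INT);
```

837

`start of month` rewinds 1993-01-29 to 1993-01-01.
30 days remain in January 1993 after the 1st (31 − 1).
Full months from February 1993 through March 1995 contribute their day counts.
Then 18 days into April 1995.
Total: 30 + 28 + 31 + 30 + 31 + 30 + 31 + 31 + 30 + 31 + 30 + 31 + 31 + 28 + 31 + 30 + 31 + 30 + 31 + 31 + 30 + 31 + 30 + 31 + 31 + 28 + 31 + 18 = 837.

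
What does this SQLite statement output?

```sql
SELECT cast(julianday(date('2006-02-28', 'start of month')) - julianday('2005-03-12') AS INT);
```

326

`start of month` rewinds 2006-02-28 to 2006-02-01.
19 days remain in March 2005 after the 12th (31 − 12).
Full months from April 2005 through January 2006 contribute their day counts.
Then 1 day into February 2006.
Total: 19 + 30 + 31 + 30 + 31 + 31 + 30 + 31 + 30 + 31 + 31 + 1 = 326.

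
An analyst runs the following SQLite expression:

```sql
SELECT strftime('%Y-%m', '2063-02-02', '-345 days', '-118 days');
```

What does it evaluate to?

2061-10

First apply '-345 days', '-118 days': 2063-02-02 → 2061-10-27.
`%Y-%m` extracts the year-month: 2061-10.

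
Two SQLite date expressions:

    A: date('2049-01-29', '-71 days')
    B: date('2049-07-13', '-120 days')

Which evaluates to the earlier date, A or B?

A = 2048-11-19.
B = 2049-03-15.
A is earlier.

A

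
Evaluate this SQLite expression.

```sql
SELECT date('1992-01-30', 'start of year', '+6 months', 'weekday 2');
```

1992-07-07

`start of year` rewinds 1992-01-30 to 1992-01-01.
Adding +6 months to 1992-01-01 gives 1992-07-01.
`weekday 2` advances to the next Tuesday; 1992-07-01 is a Wednesday, so it moves forward to 1992-07-07.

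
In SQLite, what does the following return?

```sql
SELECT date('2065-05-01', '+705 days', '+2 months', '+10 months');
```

2068-04-06

Applying '+705 days' to 2065-05-01: counting 705 days forward gives 2067-04-06.
Adding +2 months to 2067-04-06 gives 2067-06-06.
Adding +10 months to 2067-06-06 gives 2068-04-06.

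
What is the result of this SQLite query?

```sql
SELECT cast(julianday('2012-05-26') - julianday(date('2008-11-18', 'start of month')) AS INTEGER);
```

`start of month` rewinds 2008-11-18 to 2008-11-01.
29 days remain in November 2008 after the 1st (30 − 1).
Full months from December 2008 through April 2012 contribute their day counts.
Then 26 days into May 2012.
Total: 29 + 31 + 31 + 28 + 31 + 30 + 31 + 30 + 31 + 31 + 30 + 31 + 30 + 31 + 31 + 28 + 31 + 30 + 31 + 30 + 31 + 31 + 30 + 31 + 30 + 31 + 31 + 28 + 31 + 30 + 31 + 30 + 31 + 31 + 30 + 31 + 30 + 31 + 31 + 29 + 31 + 30 + 26 = 1302.

1302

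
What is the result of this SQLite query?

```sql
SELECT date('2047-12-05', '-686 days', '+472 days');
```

2047-05-05

Applying '-686 days' to 2047-12-05: counting 686 days back gives 2046-01-18.
Applying '+472 days' to 2046-01-18: counting 472 days forward gives 2047-05-05.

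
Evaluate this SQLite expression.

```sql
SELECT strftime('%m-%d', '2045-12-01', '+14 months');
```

First apply '+14 months': 2045-12-01 → 2047-02-01.
`%m-%d` extracts the month-day: 02-01.

02-01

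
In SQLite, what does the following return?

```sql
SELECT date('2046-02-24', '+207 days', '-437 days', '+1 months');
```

2045-08-09

Applying '+207 days' to 2046-02-24: counting 207 days forward gives 2046-09-19.
Applying '-437 days' to 2046-09-19: counting 437 days back gives 2045-07-09.
Adding +1 month to 2045-07-09 gives 2045-08-09.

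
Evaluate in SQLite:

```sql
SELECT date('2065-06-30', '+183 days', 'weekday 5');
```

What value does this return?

2066-01-01

Applying '+183 days' to 2065-06-30: counting 183 days forward gives 2065-12-30.
`weekday 5` advances to the next Friday; 2065-12-30 is a Wednesday, so it moves forward to 2066-01-01.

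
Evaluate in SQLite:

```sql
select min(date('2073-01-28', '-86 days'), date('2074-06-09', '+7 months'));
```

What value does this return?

2072-11-03

date('2073-01-28', '-86 days') → 2072-11-03.
date('2074-06-09', '+7 months') → 2075-01-09.
Earlier of the two is 2072-11-03.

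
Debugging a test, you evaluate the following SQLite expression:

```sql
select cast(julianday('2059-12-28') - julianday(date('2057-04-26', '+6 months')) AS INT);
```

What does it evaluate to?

Adding +6 months to 2057-04-26 gives 2057-10-26.
5 days remain in October 2057 after the 26th (31 − 26).
Full months from November 2057 through November 2059 contribute their day counts.
Then 28 days into December 2059.
Total: 5 + 30 + 31 + 31 + 28 + 31 + 30 + 31 + 30 + 31 + 31 + 30 + 31 + 30 + 31 + 31 + 28 + 31 + 30 + 31 + 30 + 31 + 31 + 30 + 31 + 30 + 28 = 793.

793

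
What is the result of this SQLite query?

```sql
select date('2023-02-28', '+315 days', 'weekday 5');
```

2024-01-12

Applying '+315 days' to 2023-02-28: counting 315 days forward gives 2024-01-09.
`weekday 5` advances to the next Friday; 2024-01-09 is a Tuesday, so it moves forward to 2024-01-12.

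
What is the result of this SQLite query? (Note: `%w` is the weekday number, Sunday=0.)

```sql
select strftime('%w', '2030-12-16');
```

2030-12-16 is a Monday; with Sunday=0 that is 1.

1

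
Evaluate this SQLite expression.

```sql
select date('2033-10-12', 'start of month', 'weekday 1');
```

2033-10-03

`start of month` rewinds 2033-10-12 to 2033-10-01.
`weekday 1` advances to the next Monday; 2033-10-01 is a Saturday, so it moves forward to 2033-10-03.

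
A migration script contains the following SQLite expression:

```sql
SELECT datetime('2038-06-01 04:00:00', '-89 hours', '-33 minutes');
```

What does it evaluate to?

-89 hours from 2038-06-01 04:00:00 is 2038-05-28 11:00:00 (crosses midnight).
-33 minutes from 2038-05-28 11:00:00 is 2038-05-28 10:27:00.

2038-05-28 10:27:00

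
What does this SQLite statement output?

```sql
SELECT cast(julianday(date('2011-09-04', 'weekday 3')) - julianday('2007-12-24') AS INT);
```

1353

`weekday 3` advances to the next Wednesday; 2011-09-04 is a Sunday, so it moves forward to 2011-09-07.
7 days remain in December 2007 after the 24th (31 − 24).
Full months from January 2008 through August 2011 contribute their day counts.
Then 7 days into September 2011.
Total: 7 + 31 + 29 + 31 + 30 + 31 + 30 + 31 + 31 + 30 + 31 + 30 + 31 + 31 + 28 + 31 + 30 + 31 + 30 + 31 + 31 + 30 + 31 + 30 + 31 + 31 + 28 + 31 + 30 + 31 + 30 + 31 + 31 + 30 + 31 + 30 + 31 + 31 + 28 + 31 + 30 + 31 + 30 + 31 + 31 + 7 = 1353.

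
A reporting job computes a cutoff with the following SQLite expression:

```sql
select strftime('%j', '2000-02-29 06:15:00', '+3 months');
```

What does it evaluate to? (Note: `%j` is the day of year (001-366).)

150

First apply '+3 months': 2000-02-29 06:15:00 → 2000-05-29 06:15:00.
Day-of-year for 2000-05-29: days since 2000-01-01 inclusive = 150, zero-padded to 150.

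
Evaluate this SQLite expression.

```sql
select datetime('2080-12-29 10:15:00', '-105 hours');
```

2080-12-25 01:15:00

-105 hours from 2080-12-29 10:15:00 is 2080-12-25 01:15:00 (crosses midnight).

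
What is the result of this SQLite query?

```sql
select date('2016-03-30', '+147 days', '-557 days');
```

2015-02-14

Applying '+147 days' to 2016-03-30: counting 147 days forward gives 2016-08-24.
Applying '-557 days' to 2016-08-24: counting 557 days back gives 2015-02-14.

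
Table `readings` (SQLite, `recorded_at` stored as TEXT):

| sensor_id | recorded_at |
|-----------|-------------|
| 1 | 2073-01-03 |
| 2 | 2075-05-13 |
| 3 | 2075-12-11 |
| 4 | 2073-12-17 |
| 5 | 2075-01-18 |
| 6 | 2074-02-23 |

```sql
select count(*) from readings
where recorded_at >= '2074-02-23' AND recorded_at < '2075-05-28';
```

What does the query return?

Rows in [2074-02-23, 2075-05-28): 2075-05-13, 2075-01-18, 2074-02-23 → 3 rows.

3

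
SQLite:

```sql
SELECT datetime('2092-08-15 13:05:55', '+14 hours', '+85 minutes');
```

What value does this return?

+14 hours from 2092-08-15 13:05:55 is 2092-08-16 03:05:55 (crosses midnight).
85 minutes = 1h 25m; +85 minutes from 2092-08-16 03:05:55 is 2092-08-16 04:30:55.

2092-08-16 04:30:55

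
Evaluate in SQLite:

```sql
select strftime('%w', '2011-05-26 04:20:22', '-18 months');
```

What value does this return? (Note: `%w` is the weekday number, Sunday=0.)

First apply '-18 months': 2011-05-26 04:20:22 → 2009-11-26 04:20:22.
2009-11-26 is a Thursday; with Sunday=0 that is 4.

4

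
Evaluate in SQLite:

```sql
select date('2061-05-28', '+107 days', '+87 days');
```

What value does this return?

2061-12-08

Applying '+107 days' to 2061-05-28: counting 107 days forward gives 2061-09-12.
Applying '+87 days' to 2061-09-12: counting 87 days forward gives 2061-12-08.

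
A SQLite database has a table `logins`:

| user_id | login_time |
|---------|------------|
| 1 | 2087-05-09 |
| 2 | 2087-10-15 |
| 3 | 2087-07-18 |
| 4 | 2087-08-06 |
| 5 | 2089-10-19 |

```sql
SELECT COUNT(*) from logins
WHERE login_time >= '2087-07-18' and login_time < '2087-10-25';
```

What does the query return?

Rows in [2087-07-18, 2087-10-25): 2087-10-15, 2087-07-18, 2087-08-06 → 3 rows.

3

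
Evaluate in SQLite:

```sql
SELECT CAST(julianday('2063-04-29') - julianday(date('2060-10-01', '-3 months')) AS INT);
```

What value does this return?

Adding -3 months to 2060-10-01 gives 2060-07-01.
30 days remain in July 2060 after the 1st (31 − 1).
Full months from August 2060 through March 2063 contribute their day counts.
Then 29 days into April 2063.
Total: 30 + 31 + 30 + 31 + 30 + 31 + 31 + 28 + 31 + 30 + 31 + 30 + 31 + 31 + 30 + 31 + 30 + 31 + 31 + 28 + 31 + 30 + 31 + 30 + 31 + 31 + 30 + 31 + 30 + 31 + 31 + 28 + 31 + 29 = 1032.

1032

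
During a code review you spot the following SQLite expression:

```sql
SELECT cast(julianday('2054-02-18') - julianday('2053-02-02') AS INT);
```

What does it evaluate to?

26 days remain in February 2053 after the 2nd (28 − 2).
Full months from March 2053 through January 2054 contribute their day counts.
Then 18 days into February 2054.
Total: 26 + 31 + 30 + 31 + 30 + 31 + 31 + 30 + 31 + 30 + 31 + 31 + 18 = 381.

381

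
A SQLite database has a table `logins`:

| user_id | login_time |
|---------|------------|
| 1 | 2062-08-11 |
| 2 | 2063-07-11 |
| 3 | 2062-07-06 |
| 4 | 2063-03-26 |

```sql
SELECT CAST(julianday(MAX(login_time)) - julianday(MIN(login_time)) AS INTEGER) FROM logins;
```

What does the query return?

MIN = 2062-07-06, MAX = 2063-07-11.
25 days remain in July 2062 after the 6th (31 − 6).
Full months from August 2062 through June 2063 contribute their day counts.
Then 11 days into July 2063.
Total: 25 + 31 + 30 + 31 + 30 + 31 + 31 + 28 + 31 + 30 + 31 + 30 + 11 = 370.

370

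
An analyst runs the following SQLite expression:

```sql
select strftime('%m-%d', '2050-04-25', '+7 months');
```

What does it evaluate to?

First apply '+7 months': 2050-04-25 → 2050-11-25.
`%m-%d` extracts the month-day: 11-25.

11-25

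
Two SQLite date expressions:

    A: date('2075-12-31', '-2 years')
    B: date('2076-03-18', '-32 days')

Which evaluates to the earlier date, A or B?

A

A = 2073-12-31.
B = 2076-02-15.
A is earlier.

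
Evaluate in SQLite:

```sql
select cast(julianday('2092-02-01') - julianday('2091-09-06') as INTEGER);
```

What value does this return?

148

24 days remain in September 2091 after the 6th (30 − 6).
October 2091: 31 days.
November 2091: 30 days.
December 2091: 31 days.
January 2092: 31 days.
Then 1 day into February 2092.
Total: 24 + 31 + 30 + 31 + 31 + 1 = 148.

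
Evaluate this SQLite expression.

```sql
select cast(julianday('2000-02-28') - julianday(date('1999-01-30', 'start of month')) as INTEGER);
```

423

`start of month` rewinds 1999-01-30 to 1999-01-01.
30 days remain in January 1999 after the 1st (31 − 1).
Full months from February 1999 through January 2000 contribute their day counts.
Then 28 days into February 2000.
Total: 30 + 28 + 31 + 30 + 31 + 30 + 31 + 31 + 30 + 31 + 30 + 31 + 31 + 28 = 423.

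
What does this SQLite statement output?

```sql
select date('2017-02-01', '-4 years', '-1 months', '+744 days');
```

2015-01-15

Adding -4 years to 2017-02-01 gives 2013-02-01.
Adding -1 month to 2013-02-01 gives 2013-01-01.
Applying '+744 days' to 2013-01-01: counting 744 days forward gives 2015-01-15.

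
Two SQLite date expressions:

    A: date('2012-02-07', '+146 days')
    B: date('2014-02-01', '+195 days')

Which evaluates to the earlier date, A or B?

A = 2012-07-02.
B = 2014-08-15.
A is earlier.

A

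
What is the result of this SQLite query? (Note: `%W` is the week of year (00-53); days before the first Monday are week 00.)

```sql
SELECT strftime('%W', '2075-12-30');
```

2075-12-30 is a Monday. SQLite's %W counts Mondays since the year started; the result is 52.

52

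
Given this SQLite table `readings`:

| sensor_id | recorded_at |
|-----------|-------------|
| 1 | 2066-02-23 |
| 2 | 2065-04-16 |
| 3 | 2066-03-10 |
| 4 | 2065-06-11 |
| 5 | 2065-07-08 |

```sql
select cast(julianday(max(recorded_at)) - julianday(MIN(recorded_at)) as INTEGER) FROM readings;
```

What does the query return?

MIN = 2065-04-16, MAX = 2066-03-10.
14 days remain in April 2065 after the 16th (30 − 16).
Full months from May 2065 through February 2066 contribute their day counts.
Then 10 days into March 2066.
Total: 14 + 31 + 30 + 31 + 31 + 30 + 31 + 30 + 31 + 31 + 28 + 10 = 328.

328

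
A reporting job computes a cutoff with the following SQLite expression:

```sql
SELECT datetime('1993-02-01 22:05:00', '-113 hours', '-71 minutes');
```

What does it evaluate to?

1993-01-28 03:54:00

-113 hours from 1993-02-01 22:05:00 is 1993-01-28 05:05:00 (crosses midnight).
71 minutes = 1h 11m; -71 minutes from 1993-01-28 05:05:00 is 1993-01-28 03:54:00.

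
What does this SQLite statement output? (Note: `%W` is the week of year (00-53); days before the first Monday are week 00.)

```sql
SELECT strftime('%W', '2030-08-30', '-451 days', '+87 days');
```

35

First apply '-451 days', '+87 days': 2030-08-30 → 2029-08-31.
2029-08-31 is a Friday. SQLite's %W counts Mondays since the year started; the result is 35.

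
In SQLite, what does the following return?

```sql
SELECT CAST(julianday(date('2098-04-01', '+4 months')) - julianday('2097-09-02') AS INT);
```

333

Adding +4 months to 2098-04-01 gives 2098-08-01.
28 days remain in September 2097 after the 2nd (30 − 2).
Full months from October 2097 through July 2098 contribute their day counts.
Then 1 day into August 2098.
Total: 28 + 31 + 30 + 31 + 31 + 28 + 31 + 30 + 31 + 30 + 31 + 1 = 333.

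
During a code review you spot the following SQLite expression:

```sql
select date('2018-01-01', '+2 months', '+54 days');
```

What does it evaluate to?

Adding +2 months to 2018-01-01 gives 2018-03-01.
Applying '+54 days' to 2018-03-01: counting 54 days forward gives 2018-04-24.

2018-04-24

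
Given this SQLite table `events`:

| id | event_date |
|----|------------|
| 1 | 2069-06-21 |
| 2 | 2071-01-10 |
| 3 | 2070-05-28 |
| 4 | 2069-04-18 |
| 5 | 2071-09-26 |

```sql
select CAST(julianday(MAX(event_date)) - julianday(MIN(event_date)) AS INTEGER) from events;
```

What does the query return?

891

MIN = 2069-04-18, MAX = 2071-09-26.
12 days remain in April 2069 after the 18th (30 − 18).
Full months from May 2069 through August 2071 contribute their day counts.
Then 26 days into September 2071.
Total: 12 + 31 + 30 + 31 + 31 + 30 + 31 + 30 + 31 + 31 + 28 + 31 + 30 + 31 + 30 + 31 + 31 + 30 + 31 + 30 + 31 + 31 + 28 + 31 + 30 + 31 + 30 + 31 + 31 + 26 = 891.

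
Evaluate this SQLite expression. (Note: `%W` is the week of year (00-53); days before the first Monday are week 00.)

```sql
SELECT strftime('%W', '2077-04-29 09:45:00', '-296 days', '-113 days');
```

First apply '-296 days', '-113 days': 2077-04-29 09:45:00 → 2076-03-16 09:45:00.
2076-03-16 is a Monday. SQLite's %W counts Mondays since the year started; the result is 11.

11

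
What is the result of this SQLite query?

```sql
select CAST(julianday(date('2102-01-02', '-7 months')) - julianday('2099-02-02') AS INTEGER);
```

Adding -7 months to 2102-01-02 gives 2101-06-02.
26 days remain in February 2099 after the 2nd (28 − 2).
Full months from March 2099 through May 2101 contribute their day counts.
Then 2 days into June 2101.
Total: 26 + 31 + 30 + 31 + 30 + 31 + 31 + 30 + 31 + 30 + 31 + 31 + 28 + 31 + 30 + 31 + 30 + 31 + 31 + 30 + 31 + 30 + 31 + 31 + 28 + 31 + 30 + 31 + 2 = 850.

850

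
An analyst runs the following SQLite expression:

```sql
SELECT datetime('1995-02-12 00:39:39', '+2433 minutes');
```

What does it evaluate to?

1995-02-13 17:12:39

2433 minutes = 40h 33m; +2433 minutes from 1995-02-12 00:39:39 is 1995-02-13 17:12:39 (crosses midnight).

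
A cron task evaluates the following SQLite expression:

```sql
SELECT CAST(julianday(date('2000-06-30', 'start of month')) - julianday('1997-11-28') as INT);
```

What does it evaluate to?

916

`start of month` rewinds 2000-06-30 to 2000-06-01.
2 days remain in November 1997 after the 28th (30 − 28).
Full months from December 1997 through May 2000 contribute their day counts.
Then 1 day into June 2000.
Total: 2 + 31 + 31 + 28 + 31 + 30 + 31 + 30 + 31 + 31 + 30 + 31 + 30 + 31 + 31 + 28 + 31 + 30 + 31 + 30 + 31 + 31 + 30 + 31 + 30 + 31 + 31 + 29 + 31 + 30 + 31 + 1 = 916.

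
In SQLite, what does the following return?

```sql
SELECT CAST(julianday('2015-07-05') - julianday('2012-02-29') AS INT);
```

1222

0 days remain in February 2012 after the 29th (29 − 29).
Full months from March 2012 through June 2015 contribute their day counts.
Then 5 days into July 2015.
Total: 0 + 31 + 30 + 31 + 30 + 31 + 31 + 30 + 31 + 30 + 31 + 31 + 28 + 31 + 30 + 31 + 30 + 31 + 31 + 30 + 31 + 30 + 31 + 31 + 28 + 31 + 30 + 31 + 30 + 31 + 31 + 30 + 31 + 30 + 31 + 31 + 28 + 31 + 30 + 31 + 30 + 5 = 1222.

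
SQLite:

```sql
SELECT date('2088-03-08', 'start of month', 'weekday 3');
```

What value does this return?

2088-03-03

`start of month` rewinds 2088-03-08 to 2088-03-01.
`weekday 3` advances to the next Wednesday; 2088-03-01 is a Monday, so it moves forward to 2088-03-03.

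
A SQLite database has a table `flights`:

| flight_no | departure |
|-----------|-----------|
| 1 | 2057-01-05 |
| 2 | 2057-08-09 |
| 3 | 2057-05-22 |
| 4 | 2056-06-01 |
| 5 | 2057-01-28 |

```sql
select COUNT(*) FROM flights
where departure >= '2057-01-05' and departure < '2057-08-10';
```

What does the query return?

4

Rows in [2057-01-05, 2057-08-10): 2057-01-05, 2057-08-09, 2057-05-22, 2057-01-28 → 4 rows.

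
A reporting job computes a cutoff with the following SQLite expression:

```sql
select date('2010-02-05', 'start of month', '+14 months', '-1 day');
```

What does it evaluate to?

`start of month` rewinds 2010-02-05 to 2010-02-01.
Adding +14 months to 2010-02-01 gives 2011-04-01.
Going back 1 day from 2011-04-01 reaches 2011-03-31 (last day of March, 31 days).

2011-03-31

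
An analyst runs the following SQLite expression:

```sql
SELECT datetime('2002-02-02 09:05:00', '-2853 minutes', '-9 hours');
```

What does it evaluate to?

2002-01-31 00:32:00

2853 minutes = 47h 33m; -2853 minutes from 2002-02-02 09:05:00 is 2002-01-31 09:32:00 (crosses midnight).
-9 hours from 2002-01-31 09:32:00 is 2002-01-31 00:32:00.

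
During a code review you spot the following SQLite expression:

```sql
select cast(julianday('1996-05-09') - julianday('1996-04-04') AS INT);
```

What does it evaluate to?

35

26 days remain in April 1996 after the 4th (30 − 4).
Then 9 days into May 1996.
Total: 26 + 9 = 35.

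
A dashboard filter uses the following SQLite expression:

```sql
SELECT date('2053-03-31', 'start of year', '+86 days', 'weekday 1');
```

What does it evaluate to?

2053-03-31

`start of year` rewinds 2053-03-31 to 2053-01-01.
Applying '+86 days' to 2053-01-01: counting 86 days forward gives 2053-03-28.
`weekday 1` advances to the next Monday; 2053-03-28 is a Friday, so it moves forward to 2053-03-31.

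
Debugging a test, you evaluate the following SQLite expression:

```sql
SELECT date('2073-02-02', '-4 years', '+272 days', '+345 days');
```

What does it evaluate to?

Adding -4 years to 2073-02-02 gives 2069-02-02.
Applying '+272 days' to 2069-02-02: counting 272 days forward gives 2069-11-01.
Applying '+345 days' to 2069-11-01: counting 345 days forward gives 2070-10-12.

2070-10-12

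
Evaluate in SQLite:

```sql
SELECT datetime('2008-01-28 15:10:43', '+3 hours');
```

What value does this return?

+3 hours from 2008-01-28 15:10:43 is 2008-01-28 18:10:43.

2008-01-28 18:10:43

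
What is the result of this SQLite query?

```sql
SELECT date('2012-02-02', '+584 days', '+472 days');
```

Applying '+584 days' to 2012-02-02: counting 584 days forward gives 2013-09-08.
Applying '+472 days' to 2013-09-08: counting 472 days forward gives 2014-12-24.

2014-12-24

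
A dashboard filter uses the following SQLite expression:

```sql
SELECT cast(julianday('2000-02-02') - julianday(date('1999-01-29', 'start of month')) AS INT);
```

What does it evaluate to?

397

`start of month` rewinds 1999-01-29 to 1999-01-01.
30 days remain in January 1999 after the 1st (31 − 1).
Full months from February 1999 through January 2000 contribute their day counts.
Then 2 days into February 2000.
Total: 30 + 28 + 31 + 30 + 31 + 30 + 31 + 31 + 30 + 31 + 30 + 31 + 31 + 2 = 397.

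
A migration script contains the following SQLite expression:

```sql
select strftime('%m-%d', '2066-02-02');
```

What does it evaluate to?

`%m-%d` extracts the month-day: 02-02.

02-02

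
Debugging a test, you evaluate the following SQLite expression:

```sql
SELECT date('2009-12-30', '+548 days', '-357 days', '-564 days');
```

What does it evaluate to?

2008-12-22

Applying '+548 days' to 2009-12-30: counting 548 days forward gives 2011-07-01.
Applying '-357 days' to 2011-07-01: counting 357 days back gives 2010-07-09.
Applying '-564 days' to 2010-07-09: counting 564 days back gives 2008-12-22.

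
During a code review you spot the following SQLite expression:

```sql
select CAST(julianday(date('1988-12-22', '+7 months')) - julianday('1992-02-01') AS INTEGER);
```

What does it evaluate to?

Adding +7 months to 1988-12-22 gives 1989-07-22.
9 days remain in July 1989 after the 22nd (31 − 22).
Full months from August 1989 through January 1992 contribute their day counts.
Then 1 day into February 1992.
Total: 9 + 31 + 30 + 31 + 30 + 31 + 31 + 28 + 31 + 30 + 31 + 30 + 31 + 31 + 30 + 31 + 30 + 31 + 31 + 28 + 31 + 30 + 31 + 30 + 31 + 31 + 30 + 31 + 30 + 31 + 31 + 1 = 924.
The subtraction is earlier − later, so the result is −924 → -924.

-924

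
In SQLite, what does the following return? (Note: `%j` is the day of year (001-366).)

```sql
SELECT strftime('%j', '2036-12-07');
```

342

Day-of-year for 2036-12-07: days since 2036-01-01 inclusive = 342, zero-padded to 342.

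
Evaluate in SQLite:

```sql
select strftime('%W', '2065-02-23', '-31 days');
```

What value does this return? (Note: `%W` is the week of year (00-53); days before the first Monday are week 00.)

First apply '-31 days': 2065-02-23 → 2065-01-23.
2065-01-23 is a Friday. SQLite's %W counts Mondays since the year started; the result is 03.

03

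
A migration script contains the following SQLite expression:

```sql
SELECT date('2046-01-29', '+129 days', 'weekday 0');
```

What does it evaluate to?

2046-06-10

Applying '+129 days' to 2046-01-29: counting 129 days forward gives 2046-06-07.
`weekday 0` advances to the next Sunday; 2046-06-07 is a Thursday, so it moves forward to 2046-06-10.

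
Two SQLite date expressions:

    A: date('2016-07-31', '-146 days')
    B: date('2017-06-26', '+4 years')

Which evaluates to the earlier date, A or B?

A

A = 2016-03-07.
B = 2021-06-26.
A is earlier.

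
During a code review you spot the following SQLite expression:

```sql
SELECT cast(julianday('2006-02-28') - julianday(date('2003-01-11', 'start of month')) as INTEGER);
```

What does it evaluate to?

`start of month` rewinds 2003-01-11 to 2003-01-01.
30 days remain in January 2003 after the 1st (31 − 1).
Full months from February 2003 through January 2006 contribute their day counts.
Then 28 days into February 2006.
Total: 30 + 28 + 31 + 30 + 31 + 30 + 31 + 31 + 30 + 31 + 30 + 31 + 31 + 29 + 31 + 30 + 31 + 30 + 31 + 31 + 30 + 31 + 30 + 31 + 31 + 28 + 31 + 30 + 31 + 30 + 31 + 31 + 30 + 31 + 30 + 31 + 31 + 28 = 1154.

1154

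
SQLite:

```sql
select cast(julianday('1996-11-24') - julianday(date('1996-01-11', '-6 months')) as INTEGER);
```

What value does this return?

Adding -6 months to 1996-01-11 gives 1995-07-11.
20 days remain in July 1995 after the 11th (31 − 11).
Full months from August 1995 through October 1996 contribute their day counts.
Then 24 days into November 1996.
Total: 20 + 31 + 30 + 31 + 30 + 31 + 31 + 29 + 31 + 30 + 31 + 30 + 31 + 31 + 30 + 31 + 24 = 502.

502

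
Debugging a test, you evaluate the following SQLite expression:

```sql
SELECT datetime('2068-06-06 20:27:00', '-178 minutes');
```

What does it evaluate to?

2068-06-06 17:29:00

178 minutes = 2h 58m; -178 minutes from 2068-06-06 20:27:00 is 2068-06-06 17:29:00.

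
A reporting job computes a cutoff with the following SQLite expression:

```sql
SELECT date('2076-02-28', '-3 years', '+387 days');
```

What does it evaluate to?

2074-03-22

Adding -3 years to 2076-02-28 gives 2073-02-28.
Applying '+387 days' to 2073-02-28: counting 387 days forward gives 2074-03-22.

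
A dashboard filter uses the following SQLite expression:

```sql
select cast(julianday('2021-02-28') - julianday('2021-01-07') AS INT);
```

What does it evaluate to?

52

24 days remain in January 2021 after the 7th (31 − 7).
Then 28 days into February 2021.
Total: 24 + 28 = 52.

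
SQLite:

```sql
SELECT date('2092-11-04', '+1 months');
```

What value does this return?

Adding +1 month to 2092-11-04 gives 2092-12-04.

2092-12-04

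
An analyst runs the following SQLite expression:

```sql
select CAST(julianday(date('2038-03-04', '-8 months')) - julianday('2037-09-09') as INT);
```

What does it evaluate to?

-67

Adding -8 months to 2038-03-04 gives 2037-07-04.
27 days remain in July 2037 after the 4th (31 − 4).
August 2037: 31 days.
Then 9 days into September 2037.
Total: 27 + 31 + 9 = 67.
The subtraction is earlier − later, so the result is −67 → -67.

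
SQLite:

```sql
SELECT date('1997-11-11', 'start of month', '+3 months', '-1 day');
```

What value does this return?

1998-01-31

`start of month` rewinds 1997-11-11 to 1997-11-01.
Adding +3 months to 1997-11-01 gives 1998-02-01.
Going back 1 day from 1998-02-01 reaches 1998-01-31 (last day of January, 31 days).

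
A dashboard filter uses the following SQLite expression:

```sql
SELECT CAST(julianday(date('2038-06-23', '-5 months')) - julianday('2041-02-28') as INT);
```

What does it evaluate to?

-1132

Adding -5 months to 2038-06-23 gives 2038-01-23.
8 days remain in January 2038 after the 23rd (31 − 23).
Full months from February 2038 through January 2041 contribute their day counts.
Then 28 days into February 2041.
Total: 8 + 28 + 31 + 30 + 31 + 30 + 31 + 31 + 30 + 31 + 30 + 31 + 31 + 28 + 31 + 30 + 31 + 30 + 31 + 31 + 30 + 31 + 30 + 31 + 31 + 29 + 31 + 30 + 31 + 30 + 31 + 31 + 30 + 31 + 30 + 31 + 31 + 28 = 1132.
The subtraction is earlier − later, so the result is −1132 → -1132.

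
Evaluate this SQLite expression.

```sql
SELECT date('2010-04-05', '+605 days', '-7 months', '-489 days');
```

Applying '+605 days' to 2010-04-05: counting 605 days forward gives 2011-12-01.
Adding -7 months to 2011-12-01 gives 2011-05-01.
Applying '-489 days' to 2011-05-01: counting 489 days back gives 2009-12-28.

2009-12-28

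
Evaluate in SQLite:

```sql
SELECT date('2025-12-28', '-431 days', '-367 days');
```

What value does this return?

Applying '-431 days' to 2025-12-28: counting 431 days back gives 2024-10-23.
Applying '-367 days' to 2024-10-23: counting 367 days back gives 2023-10-22.

2023-10-22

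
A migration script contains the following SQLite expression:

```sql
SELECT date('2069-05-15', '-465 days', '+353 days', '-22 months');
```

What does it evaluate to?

2067-03-23

Applying '-465 days' to 2069-05-15: counting 465 days back gives 2068-02-05.
Applying '+353 days' to 2068-02-05: counting 353 days forward gives 2069-01-23.
Adding -22 months to 2069-01-23 gives 2067-03-23.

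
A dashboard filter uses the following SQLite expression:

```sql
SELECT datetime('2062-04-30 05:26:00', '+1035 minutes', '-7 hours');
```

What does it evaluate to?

2062-04-30 15:41:00

1035 minutes = 17h 15m; +1035 minutes from 2062-04-30 05:26:00 is 2062-04-30 22:41:00.
-7 hours from 2062-04-30 22:41:00 is 2062-04-30 15:41:00.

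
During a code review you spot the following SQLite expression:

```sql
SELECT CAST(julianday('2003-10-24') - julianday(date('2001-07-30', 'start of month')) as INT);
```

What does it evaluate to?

`start of month` rewinds 2001-07-30 to 2001-07-01.
30 days remain in July 2001 after the 1st (31 − 1).
Full months from August 2001 through September 2003 contribute their day counts.
Then 24 days into October 2003.
Total: 30 + 31 + 30 + 31 + 30 + 31 + 31 + 28 + 31 + 30 + 31 + 30 + 31 + 31 + 30 + 31 + 30 + 31 + 31 + 28 + 31 + 30 + 31 + 30 + 31 + 31 + 30 + 24 = 845.

845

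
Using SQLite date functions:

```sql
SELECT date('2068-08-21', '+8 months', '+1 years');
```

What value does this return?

2070-04-21

Adding +8 months to 2068-08-21 gives 2069-04-21.
Adding +1 year to 2069-04-21 gives 2070-04-21.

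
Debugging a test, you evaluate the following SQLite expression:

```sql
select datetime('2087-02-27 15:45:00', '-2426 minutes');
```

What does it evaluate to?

2087-02-25 23:19:00

2426 minutes = 40h 26m; -2426 minutes from 2087-02-27 15:45:00 is 2087-02-25 23:19:00 (crosses midnight).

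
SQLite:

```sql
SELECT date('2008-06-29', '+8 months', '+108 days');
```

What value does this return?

2009-06-17

Adding +8 months to 2008-06-29 targets 2009-02-29. February 2009 has only 28 days, so SQLite normalizes the 1-day overflow forward to 2009-03-01.
Applying '+108 days' to 2009-03-01: counting 108 days forward gives 2009-06-17.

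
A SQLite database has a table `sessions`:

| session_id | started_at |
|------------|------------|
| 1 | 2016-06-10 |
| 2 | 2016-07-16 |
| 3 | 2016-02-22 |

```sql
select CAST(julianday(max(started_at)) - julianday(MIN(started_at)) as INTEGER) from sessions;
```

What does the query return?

MIN = 2016-02-22, MAX = 2016-07-16.
7 days remain in February 2016 after the 22nd (29 − 22).
March 2016: 31 days.
April 2016: 30 days.
May 2016: 31 days.
June 2016: 30 days.
Then 16 days into July 2016.
Total: 7 + 31 + 30 + 31 + 30 + 16 = 145.

145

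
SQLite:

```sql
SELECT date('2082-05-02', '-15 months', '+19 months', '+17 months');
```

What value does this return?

Adding -15 months to 2082-05-02 gives 2081-02-02.
Adding +19 months to 2081-02-02 gives 2082-09-02.
Adding +17 months to 2082-09-02 gives 2084-02-02.

2084-02-02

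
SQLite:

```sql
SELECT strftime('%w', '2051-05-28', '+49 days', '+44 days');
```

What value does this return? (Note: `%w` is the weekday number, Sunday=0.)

2

First apply '+49 days', '+44 days': 2051-05-28 → 2051-08-29.
2051-08-29 is a Tuesday; with Sunday=0 that is 2.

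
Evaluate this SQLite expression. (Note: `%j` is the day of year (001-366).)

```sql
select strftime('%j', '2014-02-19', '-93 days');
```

First apply '-93 days': 2014-02-19 → 2013-11-18.
Day-of-year for 2013-11-18: days since 2013-01-01 inclusive = 322, zero-padded to 322.

322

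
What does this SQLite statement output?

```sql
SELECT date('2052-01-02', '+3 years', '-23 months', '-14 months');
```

Adding +3 years to 2052-01-02 gives 2055-01-02.
Adding -23 months to 2055-01-02 gives 2053-02-02.
Adding -14 months to 2053-02-02 gives 2051-12-02.

2051-12-02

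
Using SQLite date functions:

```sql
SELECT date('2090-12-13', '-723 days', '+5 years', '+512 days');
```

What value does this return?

Applying '-723 days' to 2090-12-13: counting 723 days back gives 2088-12-20.
Adding +5 years to 2088-12-20 gives 2093-12-20.
Applying '+512 days' to 2093-12-20: counting 512 days forward gives 2095-05-16.

2095-05-16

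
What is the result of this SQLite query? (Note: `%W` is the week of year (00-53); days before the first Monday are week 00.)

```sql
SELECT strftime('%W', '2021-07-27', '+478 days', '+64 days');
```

First apply '+478 days', '+64 days': 2021-07-27 → 2023-01-20.
2023-01-20 is a Friday. SQLite's %W counts Mondays since the year started; the result is 03.

03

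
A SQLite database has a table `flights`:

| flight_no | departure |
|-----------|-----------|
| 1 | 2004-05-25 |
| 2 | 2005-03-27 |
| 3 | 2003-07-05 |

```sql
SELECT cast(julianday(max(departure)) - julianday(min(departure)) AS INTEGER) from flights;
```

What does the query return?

631

MIN = 2003-07-05, MAX = 2005-03-27.
26 days remain in July 2003 after the 5th (31 − 5).
Full months from August 2003 through February 2005 contribute their day counts.
Then 27 days into March 2005.
Total: 26 + 31 + 30 + 31 + 30 + 31 + 31 + 29 + 31 + 30 + 31 + 30 + 31 + 31 + 30 + 31 + 30 + 31 + 31 + 28 + 27 = 631.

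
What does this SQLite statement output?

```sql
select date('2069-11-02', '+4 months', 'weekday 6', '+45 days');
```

2070-04-22

Adding +4 months to 2069-11-02 gives 2070-03-02.
`weekday 6` advances to the next Saturday; 2070-03-02 is a Sunday, so it moves forward to 2070-03-08.
Applying '+45 days' to 2070-03-08: counting 45 days forward gives 2070-04-22.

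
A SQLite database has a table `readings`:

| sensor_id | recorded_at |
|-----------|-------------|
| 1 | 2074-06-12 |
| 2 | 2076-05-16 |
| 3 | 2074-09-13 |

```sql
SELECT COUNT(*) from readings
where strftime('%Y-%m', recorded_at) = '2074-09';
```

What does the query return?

1

Rows with year-month 2074-09: 2074-09-13 → 1.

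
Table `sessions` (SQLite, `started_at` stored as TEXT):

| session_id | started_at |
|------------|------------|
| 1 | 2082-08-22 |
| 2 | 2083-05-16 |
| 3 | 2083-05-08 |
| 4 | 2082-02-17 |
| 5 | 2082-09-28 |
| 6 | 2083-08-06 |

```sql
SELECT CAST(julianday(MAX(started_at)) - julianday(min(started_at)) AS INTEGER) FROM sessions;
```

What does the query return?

MIN = 2082-02-17, MAX = 2083-08-06.
11 days remain in February 2082 after the 17th (28 − 17).
Full months from March 2082 through July 2083 contribute their day counts.
Then 6 days into August 2083.
Total: 11 + 31 + 30 + 31 + 30 + 31 + 31 + 30 + 31 + 30 + 31 + 31 + 28 + 31 + 30 + 31 + 30 + 31 + 6 = 535.

535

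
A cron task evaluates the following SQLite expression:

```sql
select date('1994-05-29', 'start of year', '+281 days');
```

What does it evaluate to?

`start of year` rewinds 1994-05-29 to 1994-01-01.
Applying '+281 days' to 1994-01-01: counting 281 days forward gives 1994-10-09.

1994-10-09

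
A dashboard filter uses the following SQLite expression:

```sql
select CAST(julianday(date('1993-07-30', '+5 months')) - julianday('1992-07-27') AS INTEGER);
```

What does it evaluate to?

521

Adding +5 months to 1993-07-30 gives 1993-12-30.
4 days remain in July 1992 after the 27th (31 − 27).
Full months from August 1992 through November 1993 contribute their day counts.
Then 30 days into December 1993.
Total: 4 + 31 + 30 + 31 + 30 + 31 + 31 + 28 + 31 + 30 + 31 + 30 + 31 + 31 + 30 + 31 + 30 + 30 = 521.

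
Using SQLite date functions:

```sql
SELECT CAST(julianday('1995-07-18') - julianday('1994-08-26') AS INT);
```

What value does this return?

326

5 days remain in August 1994 after the 26th (31 − 26).
Full months from September 1994 through June 1995 contribute their day counts.
Then 18 days into July 1995.
Total: 5 + 30 + 31 + 30 + 31 + 31 + 28 + 31 + 30 + 31 + 30 + 18 = 326.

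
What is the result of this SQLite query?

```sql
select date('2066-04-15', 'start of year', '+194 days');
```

`start of year` rewinds 2066-04-15 to 2066-01-01.
Applying '+194 days' to 2066-01-01: counting 194 days forward gives 2066-07-14.

2066-07-14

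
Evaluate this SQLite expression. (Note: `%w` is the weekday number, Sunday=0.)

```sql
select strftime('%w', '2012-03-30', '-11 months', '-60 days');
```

First apply '-11 months', '-60 days': 2012-03-30 → 2011-03-01.
2011-03-01 is a Tuesday; with Sunday=0 that is 2.

2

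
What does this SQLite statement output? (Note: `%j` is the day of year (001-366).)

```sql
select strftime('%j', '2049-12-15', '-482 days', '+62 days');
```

First apply '-482 days', '+62 days': 2049-12-15 → 2048-10-21.
Day-of-year for 2048-10-21: days since 2048-01-01 inclusive = 295, zero-padded to 295.

295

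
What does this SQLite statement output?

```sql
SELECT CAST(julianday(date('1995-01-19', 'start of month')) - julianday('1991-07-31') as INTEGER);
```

`start of month` rewinds 1995-01-19 to 1995-01-01.
0 days remain in July 1991 after the 31st (31 − 31).
Full months from August 1991 through December 1994 contribute their day counts.
Then 1 day into January 1995.
Total: 0 + 31 + 30 + 31 + 30 + 31 + 31 + 29 + 31 + 30 + 31 + 30 + 31 + 31 + 30 + 31 + 30 + 31 + 31 + 28 + 31 + 30 + 31 + 30 + 31 + 31 + 30 + 31 + 30 + 31 + 31 + 28 + 31 + 30 + 31 + 30 + 31 + 31 + 30 + 31 + 30 + 31 + 1 = 1250.

1250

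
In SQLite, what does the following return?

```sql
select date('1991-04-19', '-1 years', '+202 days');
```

Adding -1 year to 1991-04-19 gives 1990-04-19.
Applying '+202 days' to 1990-04-19: counting 202 days forward gives 1990-11-07.

1990-11-07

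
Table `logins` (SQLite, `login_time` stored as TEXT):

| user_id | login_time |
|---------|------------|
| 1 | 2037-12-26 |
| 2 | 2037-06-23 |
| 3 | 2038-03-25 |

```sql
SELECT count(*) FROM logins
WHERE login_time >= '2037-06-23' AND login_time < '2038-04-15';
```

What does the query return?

3

Rows in [2037-06-23, 2038-04-15): 2037-12-26, 2037-06-23, 2038-03-25 → 3 rows.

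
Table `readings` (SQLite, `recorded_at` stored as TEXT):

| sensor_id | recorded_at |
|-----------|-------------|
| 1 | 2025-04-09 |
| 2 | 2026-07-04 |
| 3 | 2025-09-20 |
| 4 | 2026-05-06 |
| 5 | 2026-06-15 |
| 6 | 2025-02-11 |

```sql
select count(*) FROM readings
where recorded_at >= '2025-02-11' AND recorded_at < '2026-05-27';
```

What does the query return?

4

Rows in [2025-02-11, 2026-05-27): 2025-04-09, 2025-09-20, 2026-05-06, 2025-02-11 → 4 rows.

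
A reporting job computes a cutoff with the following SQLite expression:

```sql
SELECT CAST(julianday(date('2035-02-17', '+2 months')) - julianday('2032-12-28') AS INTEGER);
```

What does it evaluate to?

Adding +2 months to 2035-02-17 gives 2035-04-17.
3 days remain in December 2032 after the 28th (31 − 28).
Full months from January 2033 through March 2035 contribute their day counts.
Then 17 days into April 2035.
Total: 3 + 31 + 28 + 31 + 30 + 31 + 30 + 31 + 31 + 30 + 31 + 30 + 31 + 31 + 28 + 31 + 30 + 31 + 30 + 31 + 31 + 30 + 31 + 30 + 31 + 31 + 28 + 31 + 17 = 840.

840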